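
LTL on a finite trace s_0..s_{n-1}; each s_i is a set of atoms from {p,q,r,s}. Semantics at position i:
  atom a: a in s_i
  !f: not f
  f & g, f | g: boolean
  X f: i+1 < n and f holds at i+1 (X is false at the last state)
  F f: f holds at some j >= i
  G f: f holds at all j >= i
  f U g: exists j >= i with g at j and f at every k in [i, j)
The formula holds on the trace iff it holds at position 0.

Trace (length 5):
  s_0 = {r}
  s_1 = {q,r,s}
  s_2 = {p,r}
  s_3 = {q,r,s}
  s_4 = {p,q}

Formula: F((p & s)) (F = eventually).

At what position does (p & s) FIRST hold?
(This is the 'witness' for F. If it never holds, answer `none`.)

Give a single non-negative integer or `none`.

s_0={r}: (p & s)=False p=False s=False
s_1={q,r,s}: (p & s)=False p=False s=True
s_2={p,r}: (p & s)=False p=True s=False
s_3={q,r,s}: (p & s)=False p=False s=True
s_4={p,q}: (p & s)=False p=True s=False
F((p & s)) does not hold (no witness exists).

Answer: none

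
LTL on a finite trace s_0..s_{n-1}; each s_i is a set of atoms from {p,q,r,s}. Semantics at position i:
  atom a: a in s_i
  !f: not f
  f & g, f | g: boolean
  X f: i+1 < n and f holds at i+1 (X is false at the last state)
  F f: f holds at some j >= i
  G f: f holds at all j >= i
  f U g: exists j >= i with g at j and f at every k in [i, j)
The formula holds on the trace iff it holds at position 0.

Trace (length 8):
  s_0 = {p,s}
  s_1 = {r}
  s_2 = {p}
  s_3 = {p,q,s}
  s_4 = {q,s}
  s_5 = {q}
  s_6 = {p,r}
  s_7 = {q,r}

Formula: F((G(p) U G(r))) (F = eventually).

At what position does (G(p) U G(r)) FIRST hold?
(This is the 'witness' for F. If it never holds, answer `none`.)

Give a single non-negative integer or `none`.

Answer: 6

Derivation:
s_0={p,s}: (G(p) U G(r))=False G(p)=False p=True G(r)=False r=False
s_1={r}: (G(p) U G(r))=False G(p)=False p=False G(r)=False r=True
s_2={p}: (G(p) U G(r))=False G(p)=False p=True G(r)=False r=False
s_3={p,q,s}: (G(p) U G(r))=False G(p)=False p=True G(r)=False r=False
s_4={q,s}: (G(p) U G(r))=False G(p)=False p=False G(r)=False r=False
s_5={q}: (G(p) U G(r))=False G(p)=False p=False G(r)=False r=False
s_6={p,r}: (G(p) U G(r))=True G(p)=False p=True G(r)=True r=True
s_7={q,r}: (G(p) U G(r))=True G(p)=False p=False G(r)=True r=True
F((G(p) U G(r))) holds; first witness at position 6.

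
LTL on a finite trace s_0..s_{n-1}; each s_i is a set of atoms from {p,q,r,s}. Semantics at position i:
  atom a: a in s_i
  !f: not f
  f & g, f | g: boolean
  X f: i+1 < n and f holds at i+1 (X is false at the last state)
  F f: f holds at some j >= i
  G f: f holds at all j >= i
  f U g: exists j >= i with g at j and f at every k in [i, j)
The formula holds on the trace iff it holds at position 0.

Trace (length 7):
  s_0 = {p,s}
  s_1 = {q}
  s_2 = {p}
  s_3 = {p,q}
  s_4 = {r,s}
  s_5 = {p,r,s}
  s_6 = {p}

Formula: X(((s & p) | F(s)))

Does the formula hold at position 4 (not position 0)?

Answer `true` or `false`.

Answer: true

Derivation:
s_0={p,s}: X(((s & p) | F(s)))=True ((s & p) | F(s))=True (s & p)=True s=True p=True F(s)=True
s_1={q}: X(((s & p) | F(s)))=True ((s & p) | F(s))=True (s & p)=False s=False p=False F(s)=True
s_2={p}: X(((s & p) | F(s)))=True ((s & p) | F(s))=True (s & p)=False s=False p=True F(s)=True
s_3={p,q}: X(((s & p) | F(s)))=True ((s & p) | F(s))=True (s & p)=False s=False p=True F(s)=True
s_4={r,s}: X(((s & p) | F(s)))=True ((s & p) | F(s))=True (s & p)=False s=True p=False F(s)=True
s_5={p,r,s}: X(((s & p) | F(s)))=False ((s & p) | F(s))=True (s & p)=True s=True p=True F(s)=True
s_6={p}: X(((s & p) | F(s)))=False ((s & p) | F(s))=False (s & p)=False s=False p=True F(s)=False
Evaluating at position 4: result = True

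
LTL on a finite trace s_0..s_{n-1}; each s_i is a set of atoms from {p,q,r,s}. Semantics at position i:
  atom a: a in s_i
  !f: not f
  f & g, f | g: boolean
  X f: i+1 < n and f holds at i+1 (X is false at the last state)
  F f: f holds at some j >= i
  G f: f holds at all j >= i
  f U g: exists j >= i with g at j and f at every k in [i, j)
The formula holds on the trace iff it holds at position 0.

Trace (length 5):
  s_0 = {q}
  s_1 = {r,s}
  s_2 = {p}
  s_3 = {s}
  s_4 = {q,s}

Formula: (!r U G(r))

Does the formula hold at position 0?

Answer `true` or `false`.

Answer: false

Derivation:
s_0={q}: (!r U G(r))=False !r=True r=False G(r)=False
s_1={r,s}: (!r U G(r))=False !r=False r=True G(r)=False
s_2={p}: (!r U G(r))=False !r=True r=False G(r)=False
s_3={s}: (!r U G(r))=False !r=True r=False G(r)=False
s_4={q,s}: (!r U G(r))=False !r=True r=False G(r)=False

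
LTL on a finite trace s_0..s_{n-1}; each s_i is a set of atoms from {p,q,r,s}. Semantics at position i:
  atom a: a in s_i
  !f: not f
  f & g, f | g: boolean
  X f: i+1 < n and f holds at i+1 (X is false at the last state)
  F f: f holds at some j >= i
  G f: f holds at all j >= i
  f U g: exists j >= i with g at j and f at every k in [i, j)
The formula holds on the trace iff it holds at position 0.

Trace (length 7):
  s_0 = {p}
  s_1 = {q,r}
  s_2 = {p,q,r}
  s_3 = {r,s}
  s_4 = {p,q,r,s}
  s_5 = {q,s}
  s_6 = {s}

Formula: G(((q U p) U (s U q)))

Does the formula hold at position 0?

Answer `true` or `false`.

s_0={p}: G(((q U p) U (s U q)))=False ((q U p) U (s U q))=True (q U p)=True q=False p=True (s U q)=False s=False
s_1={q,r}: G(((q U p) U (s U q)))=False ((q U p) U (s U q))=True (q U p)=True q=True p=False (s U q)=True s=False
s_2={p,q,r}: G(((q U p) U (s U q)))=False ((q U p) U (s U q))=True (q U p)=True q=True p=True (s U q)=True s=False
s_3={r,s}: G(((q U p) U (s U q)))=False ((q U p) U (s U q))=True (q U p)=False q=False p=False (s U q)=True s=True
s_4={p,q,r,s}: G(((q U p) U (s U q)))=False ((q U p) U (s U q))=True (q U p)=True q=True p=True (s U q)=True s=True
s_5={q,s}: G(((q U p) U (s U q)))=False ((q U p) U (s U q))=True (q U p)=False q=True p=False (s U q)=True s=True
s_6={s}: G(((q U p) U (s U q)))=False ((q U p) U (s U q))=False (q U p)=False q=False p=False (s U q)=False s=True

Answer: false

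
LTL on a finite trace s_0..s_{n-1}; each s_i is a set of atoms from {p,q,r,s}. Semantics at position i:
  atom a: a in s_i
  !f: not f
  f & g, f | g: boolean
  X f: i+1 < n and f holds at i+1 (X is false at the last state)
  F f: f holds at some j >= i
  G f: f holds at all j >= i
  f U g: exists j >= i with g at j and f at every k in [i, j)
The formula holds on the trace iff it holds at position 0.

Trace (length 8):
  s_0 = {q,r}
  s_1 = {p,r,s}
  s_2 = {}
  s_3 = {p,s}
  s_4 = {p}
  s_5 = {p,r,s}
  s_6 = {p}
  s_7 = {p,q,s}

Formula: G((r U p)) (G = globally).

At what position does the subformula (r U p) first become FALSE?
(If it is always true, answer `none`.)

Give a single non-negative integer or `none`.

s_0={q,r}: (r U p)=True r=True p=False
s_1={p,r,s}: (r U p)=True r=True p=True
s_2={}: (r U p)=False r=False p=False
s_3={p,s}: (r U p)=True r=False p=True
s_4={p}: (r U p)=True r=False p=True
s_5={p,r,s}: (r U p)=True r=True p=True
s_6={p}: (r U p)=True r=False p=True
s_7={p,q,s}: (r U p)=True r=False p=True
G((r U p)) holds globally = False
First violation at position 2.

Answer: 2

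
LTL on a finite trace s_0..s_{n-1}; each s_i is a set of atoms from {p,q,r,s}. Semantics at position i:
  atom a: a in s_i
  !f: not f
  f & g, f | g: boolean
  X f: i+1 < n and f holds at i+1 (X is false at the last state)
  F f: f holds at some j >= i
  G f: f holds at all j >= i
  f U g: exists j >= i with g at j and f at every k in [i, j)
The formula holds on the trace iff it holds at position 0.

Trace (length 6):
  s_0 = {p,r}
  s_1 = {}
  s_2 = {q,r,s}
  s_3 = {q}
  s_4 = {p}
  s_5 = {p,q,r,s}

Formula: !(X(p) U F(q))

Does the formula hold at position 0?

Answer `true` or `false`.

s_0={p,r}: !(X(p) U F(q))=False (X(p) U F(q))=True X(p)=False p=True F(q)=True q=False
s_1={}: !(X(p) U F(q))=False (X(p) U F(q))=True X(p)=False p=False F(q)=True q=False
s_2={q,r,s}: !(X(p) U F(q))=False (X(p) U F(q))=True X(p)=False p=False F(q)=True q=True
s_3={q}: !(X(p) U F(q))=False (X(p) U F(q))=True X(p)=True p=False F(q)=True q=True
s_4={p}: !(X(p) U F(q))=False (X(p) U F(q))=True X(p)=True p=True F(q)=True q=False
s_5={p,q,r,s}: !(X(p) U F(q))=False (X(p) U F(q))=True X(p)=False p=True F(q)=True q=True

Answer: false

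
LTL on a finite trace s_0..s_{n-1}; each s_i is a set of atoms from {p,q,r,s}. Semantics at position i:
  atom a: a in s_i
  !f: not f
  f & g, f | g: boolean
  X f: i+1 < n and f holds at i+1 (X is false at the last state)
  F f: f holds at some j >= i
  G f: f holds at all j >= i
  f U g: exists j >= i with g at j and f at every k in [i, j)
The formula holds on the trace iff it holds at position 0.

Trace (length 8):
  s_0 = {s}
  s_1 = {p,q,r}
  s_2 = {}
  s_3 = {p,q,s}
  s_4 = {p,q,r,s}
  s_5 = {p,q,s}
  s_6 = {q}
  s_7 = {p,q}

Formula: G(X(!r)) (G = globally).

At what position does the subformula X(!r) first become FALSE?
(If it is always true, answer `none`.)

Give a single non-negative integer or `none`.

Answer: 0

Derivation:
s_0={s}: X(!r)=False !r=True r=False
s_1={p,q,r}: X(!r)=True !r=False r=True
s_2={}: X(!r)=True !r=True r=False
s_3={p,q,s}: X(!r)=False !r=True r=False
s_4={p,q,r,s}: X(!r)=True !r=False r=True
s_5={p,q,s}: X(!r)=True !r=True r=False
s_6={q}: X(!r)=True !r=True r=False
s_7={p,q}: X(!r)=False !r=True r=False
G(X(!r)) holds globally = False
First violation at position 0.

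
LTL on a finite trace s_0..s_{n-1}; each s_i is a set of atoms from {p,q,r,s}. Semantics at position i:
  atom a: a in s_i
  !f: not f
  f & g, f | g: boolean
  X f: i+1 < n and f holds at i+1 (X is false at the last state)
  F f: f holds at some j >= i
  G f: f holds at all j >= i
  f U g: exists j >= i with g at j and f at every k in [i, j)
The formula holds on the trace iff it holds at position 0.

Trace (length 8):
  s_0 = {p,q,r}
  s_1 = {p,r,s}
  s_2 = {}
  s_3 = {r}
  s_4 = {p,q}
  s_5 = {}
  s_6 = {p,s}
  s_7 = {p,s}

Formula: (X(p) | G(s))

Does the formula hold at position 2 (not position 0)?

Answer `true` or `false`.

s_0={p,q,r}: (X(p) | G(s))=True X(p)=True p=True G(s)=False s=False
s_1={p,r,s}: (X(p) | G(s))=False X(p)=False p=True G(s)=False s=True
s_2={}: (X(p) | G(s))=False X(p)=False p=False G(s)=False s=False
s_3={r}: (X(p) | G(s))=True X(p)=True p=False G(s)=False s=False
s_4={p,q}: (X(p) | G(s))=False X(p)=False p=True G(s)=False s=False
s_5={}: (X(p) | G(s))=True X(p)=True p=False G(s)=False s=False
s_6={p,s}: (X(p) | G(s))=True X(p)=True p=True G(s)=True s=True
s_7={p,s}: (X(p) | G(s))=True X(p)=False p=True G(s)=True s=True
Evaluating at position 2: result = False

Answer: false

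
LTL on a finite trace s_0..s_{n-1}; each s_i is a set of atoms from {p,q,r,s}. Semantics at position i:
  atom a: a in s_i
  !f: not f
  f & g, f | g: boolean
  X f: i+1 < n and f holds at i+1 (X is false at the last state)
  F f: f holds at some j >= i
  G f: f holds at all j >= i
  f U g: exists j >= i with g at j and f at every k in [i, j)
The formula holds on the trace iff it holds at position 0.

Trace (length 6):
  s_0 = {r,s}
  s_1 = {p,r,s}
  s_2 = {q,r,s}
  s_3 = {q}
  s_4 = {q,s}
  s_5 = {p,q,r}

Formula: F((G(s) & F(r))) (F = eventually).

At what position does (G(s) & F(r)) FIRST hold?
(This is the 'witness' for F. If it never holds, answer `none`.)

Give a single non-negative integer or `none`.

s_0={r,s}: (G(s) & F(r))=False G(s)=False s=True F(r)=True r=True
s_1={p,r,s}: (G(s) & F(r))=False G(s)=False s=True F(r)=True r=True
s_2={q,r,s}: (G(s) & F(r))=False G(s)=False s=True F(r)=True r=True
s_3={q}: (G(s) & F(r))=False G(s)=False s=False F(r)=True r=False
s_4={q,s}: (G(s) & F(r))=False G(s)=False s=True F(r)=True r=False
s_5={p,q,r}: (G(s) & F(r))=False G(s)=False s=False F(r)=True r=True
F((G(s) & F(r))) does not hold (no witness exists).

Answer: none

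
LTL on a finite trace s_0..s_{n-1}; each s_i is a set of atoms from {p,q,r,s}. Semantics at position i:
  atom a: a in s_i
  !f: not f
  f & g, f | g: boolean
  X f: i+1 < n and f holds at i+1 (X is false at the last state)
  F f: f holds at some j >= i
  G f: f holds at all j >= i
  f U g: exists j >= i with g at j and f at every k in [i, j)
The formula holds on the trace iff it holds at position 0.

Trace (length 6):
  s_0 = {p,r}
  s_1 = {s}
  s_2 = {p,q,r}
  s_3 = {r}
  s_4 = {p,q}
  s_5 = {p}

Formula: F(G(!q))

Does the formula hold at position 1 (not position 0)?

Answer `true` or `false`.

Answer: true

Derivation:
s_0={p,r}: F(G(!q))=True G(!q)=False !q=True q=False
s_1={s}: F(G(!q))=True G(!q)=False !q=True q=False
s_2={p,q,r}: F(G(!q))=True G(!q)=False !q=False q=True
s_3={r}: F(G(!q))=True G(!q)=False !q=True q=False
s_4={p,q}: F(G(!q))=True G(!q)=False !q=False q=True
s_5={p}: F(G(!q))=True G(!q)=True !q=True q=False
Evaluating at position 1: result = True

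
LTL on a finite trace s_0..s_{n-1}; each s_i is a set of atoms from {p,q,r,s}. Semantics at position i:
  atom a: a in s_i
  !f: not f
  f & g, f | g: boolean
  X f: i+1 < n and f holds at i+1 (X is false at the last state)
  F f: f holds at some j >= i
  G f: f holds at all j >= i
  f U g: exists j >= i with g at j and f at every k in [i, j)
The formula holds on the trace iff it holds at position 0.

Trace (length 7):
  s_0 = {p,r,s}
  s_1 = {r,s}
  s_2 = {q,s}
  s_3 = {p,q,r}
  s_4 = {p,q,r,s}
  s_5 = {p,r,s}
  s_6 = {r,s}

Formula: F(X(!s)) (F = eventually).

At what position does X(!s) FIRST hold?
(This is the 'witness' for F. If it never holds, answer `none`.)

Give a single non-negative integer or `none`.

Answer: 2

Derivation:
s_0={p,r,s}: X(!s)=False !s=False s=True
s_1={r,s}: X(!s)=False !s=False s=True
s_2={q,s}: X(!s)=True !s=False s=True
s_3={p,q,r}: X(!s)=False !s=True s=False
s_4={p,q,r,s}: X(!s)=False !s=False s=True
s_5={p,r,s}: X(!s)=False !s=False s=True
s_6={r,s}: X(!s)=False !s=False s=True
F(X(!s)) holds; first witness at position 2.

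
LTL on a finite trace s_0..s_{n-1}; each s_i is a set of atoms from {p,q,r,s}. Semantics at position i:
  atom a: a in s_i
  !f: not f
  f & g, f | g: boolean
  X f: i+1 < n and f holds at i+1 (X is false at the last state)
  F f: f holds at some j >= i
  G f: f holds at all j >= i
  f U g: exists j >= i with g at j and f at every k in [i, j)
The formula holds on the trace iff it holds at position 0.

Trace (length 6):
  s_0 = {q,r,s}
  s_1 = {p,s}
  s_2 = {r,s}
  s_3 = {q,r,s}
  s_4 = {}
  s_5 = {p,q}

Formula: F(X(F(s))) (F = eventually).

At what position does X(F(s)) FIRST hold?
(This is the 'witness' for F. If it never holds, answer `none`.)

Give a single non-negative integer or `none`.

Answer: 0

Derivation:
s_0={q,r,s}: X(F(s))=True F(s)=True s=True
s_1={p,s}: X(F(s))=True F(s)=True s=True
s_2={r,s}: X(F(s))=True F(s)=True s=True
s_3={q,r,s}: X(F(s))=False F(s)=True s=True
s_4={}: X(F(s))=False F(s)=False s=False
s_5={p,q}: X(F(s))=False F(s)=False s=False
F(X(F(s))) holds; first witness at position 0.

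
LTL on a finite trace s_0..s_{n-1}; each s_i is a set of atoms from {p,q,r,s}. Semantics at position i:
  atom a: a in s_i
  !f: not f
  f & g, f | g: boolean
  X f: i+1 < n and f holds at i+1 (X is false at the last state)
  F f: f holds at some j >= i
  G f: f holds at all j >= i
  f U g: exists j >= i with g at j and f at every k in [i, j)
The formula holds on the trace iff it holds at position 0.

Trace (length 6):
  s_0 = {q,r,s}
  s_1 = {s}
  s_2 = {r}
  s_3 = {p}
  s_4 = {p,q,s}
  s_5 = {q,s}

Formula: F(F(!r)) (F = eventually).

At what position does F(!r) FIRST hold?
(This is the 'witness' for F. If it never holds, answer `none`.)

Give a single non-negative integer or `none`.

Answer: 0

Derivation:
s_0={q,r,s}: F(!r)=True !r=False r=True
s_1={s}: F(!r)=True !r=True r=False
s_2={r}: F(!r)=True !r=False r=True
s_3={p}: F(!r)=True !r=True r=False
s_4={p,q,s}: F(!r)=True !r=True r=False
s_5={q,s}: F(!r)=True !r=True r=False
F(F(!r)) holds; first witness at position 0.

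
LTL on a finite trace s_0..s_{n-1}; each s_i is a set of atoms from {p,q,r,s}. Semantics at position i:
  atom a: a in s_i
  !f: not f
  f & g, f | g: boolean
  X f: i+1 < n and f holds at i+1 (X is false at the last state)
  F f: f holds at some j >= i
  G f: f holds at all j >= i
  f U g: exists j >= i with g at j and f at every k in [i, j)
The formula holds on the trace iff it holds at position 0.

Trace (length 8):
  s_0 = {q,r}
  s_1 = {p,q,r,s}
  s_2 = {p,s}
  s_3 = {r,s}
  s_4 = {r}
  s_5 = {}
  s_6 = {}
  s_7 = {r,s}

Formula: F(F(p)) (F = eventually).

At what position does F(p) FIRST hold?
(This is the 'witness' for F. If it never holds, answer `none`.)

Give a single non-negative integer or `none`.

Answer: 0

Derivation:
s_0={q,r}: F(p)=True p=False
s_1={p,q,r,s}: F(p)=True p=True
s_2={p,s}: F(p)=True p=True
s_3={r,s}: F(p)=False p=False
s_4={r}: F(p)=False p=False
s_5={}: F(p)=False p=False
s_6={}: F(p)=False p=False
s_7={r,s}: F(p)=False p=False
F(F(p)) holds; first witness at position 0.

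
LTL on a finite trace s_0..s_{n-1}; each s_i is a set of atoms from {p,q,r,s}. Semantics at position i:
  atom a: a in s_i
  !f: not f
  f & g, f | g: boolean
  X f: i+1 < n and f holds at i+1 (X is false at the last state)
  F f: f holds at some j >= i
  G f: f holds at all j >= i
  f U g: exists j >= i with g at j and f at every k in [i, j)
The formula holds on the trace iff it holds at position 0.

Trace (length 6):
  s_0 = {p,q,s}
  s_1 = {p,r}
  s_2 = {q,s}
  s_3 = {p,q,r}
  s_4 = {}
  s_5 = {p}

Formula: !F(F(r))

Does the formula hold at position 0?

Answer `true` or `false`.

Answer: false

Derivation:
s_0={p,q,s}: !F(F(r))=False F(F(r))=True F(r)=True r=False
s_1={p,r}: !F(F(r))=False F(F(r))=True F(r)=True r=True
s_2={q,s}: !F(F(r))=False F(F(r))=True F(r)=True r=False
s_3={p,q,r}: !F(F(r))=False F(F(r))=True F(r)=True r=True
s_4={}: !F(F(r))=True F(F(r))=False F(r)=False r=False
s_5={p}: !F(F(r))=True F(F(r))=False F(r)=False r=False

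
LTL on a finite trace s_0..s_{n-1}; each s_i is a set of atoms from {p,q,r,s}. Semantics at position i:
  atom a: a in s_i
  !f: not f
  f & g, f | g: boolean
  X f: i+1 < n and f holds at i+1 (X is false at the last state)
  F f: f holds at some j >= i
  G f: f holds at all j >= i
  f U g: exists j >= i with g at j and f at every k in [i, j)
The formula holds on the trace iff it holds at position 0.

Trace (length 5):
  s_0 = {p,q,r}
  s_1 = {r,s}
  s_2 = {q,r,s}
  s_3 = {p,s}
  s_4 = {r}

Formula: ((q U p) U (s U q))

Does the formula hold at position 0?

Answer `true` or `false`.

s_0={p,q,r}: ((q U p) U (s U q))=True (q U p)=True q=True p=True (s U q)=True s=False
s_1={r,s}: ((q U p) U (s U q))=True (q U p)=False q=False p=False (s U q)=True s=True
s_2={q,r,s}: ((q U p) U (s U q))=True (q U p)=True q=True p=False (s U q)=True s=True
s_3={p,s}: ((q U p) U (s U q))=False (q U p)=True q=False p=True (s U q)=False s=True
s_4={r}: ((q U p) U (s U q))=False (q U p)=False q=False p=False (s U q)=False s=False

Answer: true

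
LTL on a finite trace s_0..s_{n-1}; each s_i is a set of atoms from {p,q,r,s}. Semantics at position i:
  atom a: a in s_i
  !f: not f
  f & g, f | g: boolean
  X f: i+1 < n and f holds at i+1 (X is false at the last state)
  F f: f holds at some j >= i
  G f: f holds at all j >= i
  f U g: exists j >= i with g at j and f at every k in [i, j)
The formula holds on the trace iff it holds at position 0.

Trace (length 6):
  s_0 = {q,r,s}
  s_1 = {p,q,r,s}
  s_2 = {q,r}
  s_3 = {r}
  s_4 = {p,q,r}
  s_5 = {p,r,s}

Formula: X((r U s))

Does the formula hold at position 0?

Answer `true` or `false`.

s_0={q,r,s}: X((r U s))=True (r U s)=True r=True s=True
s_1={p,q,r,s}: X((r U s))=True (r U s)=True r=True s=True
s_2={q,r}: X((r U s))=True (r U s)=True r=True s=False
s_3={r}: X((r U s))=True (r U s)=True r=True s=False
s_4={p,q,r}: X((r U s))=True (r U s)=True r=True s=False
s_5={p,r,s}: X((r U s))=False (r U s)=True r=True s=True

Answer: true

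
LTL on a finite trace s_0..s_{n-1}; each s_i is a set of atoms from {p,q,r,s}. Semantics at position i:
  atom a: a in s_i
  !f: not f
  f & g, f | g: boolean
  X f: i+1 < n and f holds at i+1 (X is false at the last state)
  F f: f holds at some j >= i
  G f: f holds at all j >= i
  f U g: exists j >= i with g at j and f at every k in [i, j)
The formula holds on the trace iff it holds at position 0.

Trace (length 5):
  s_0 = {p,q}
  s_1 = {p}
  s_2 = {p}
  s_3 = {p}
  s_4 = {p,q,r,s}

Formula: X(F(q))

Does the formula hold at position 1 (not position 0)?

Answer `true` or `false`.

Answer: true

Derivation:
s_0={p,q}: X(F(q))=True F(q)=True q=True
s_1={p}: X(F(q))=True F(q)=True q=False
s_2={p}: X(F(q))=True F(q)=True q=False
s_3={p}: X(F(q))=True F(q)=True q=False
s_4={p,q,r,s}: X(F(q))=False F(q)=True q=True
Evaluating at position 1: result = True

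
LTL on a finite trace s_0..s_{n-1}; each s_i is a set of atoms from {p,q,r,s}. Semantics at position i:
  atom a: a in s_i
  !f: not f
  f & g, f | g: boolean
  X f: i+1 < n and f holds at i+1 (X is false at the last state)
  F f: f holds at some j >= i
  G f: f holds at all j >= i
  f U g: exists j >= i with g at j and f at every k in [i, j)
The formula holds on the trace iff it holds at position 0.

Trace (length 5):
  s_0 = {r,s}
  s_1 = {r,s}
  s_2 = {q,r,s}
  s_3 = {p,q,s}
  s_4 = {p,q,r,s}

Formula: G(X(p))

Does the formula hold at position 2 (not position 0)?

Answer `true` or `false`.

s_0={r,s}: G(X(p))=False X(p)=False p=False
s_1={r,s}: G(X(p))=False X(p)=False p=False
s_2={q,r,s}: G(X(p))=False X(p)=True p=False
s_3={p,q,s}: G(X(p))=False X(p)=True p=True
s_4={p,q,r,s}: G(X(p))=False X(p)=False p=True
Evaluating at position 2: result = False

Answer: false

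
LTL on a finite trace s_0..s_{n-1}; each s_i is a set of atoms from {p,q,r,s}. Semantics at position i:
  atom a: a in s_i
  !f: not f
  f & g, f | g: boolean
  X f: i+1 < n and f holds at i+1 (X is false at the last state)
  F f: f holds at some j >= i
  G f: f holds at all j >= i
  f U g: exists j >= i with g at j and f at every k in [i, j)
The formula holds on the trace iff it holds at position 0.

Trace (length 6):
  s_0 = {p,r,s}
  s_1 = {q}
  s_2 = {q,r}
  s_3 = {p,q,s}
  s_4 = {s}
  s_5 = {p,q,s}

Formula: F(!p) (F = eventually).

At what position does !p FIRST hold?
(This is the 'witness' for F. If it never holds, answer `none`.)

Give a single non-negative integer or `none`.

Answer: 1

Derivation:
s_0={p,r,s}: !p=False p=True
s_1={q}: !p=True p=False
s_2={q,r}: !p=True p=False
s_3={p,q,s}: !p=False p=True
s_4={s}: !p=True p=False
s_5={p,q,s}: !p=False p=True
F(!p) holds; first witness at position 1.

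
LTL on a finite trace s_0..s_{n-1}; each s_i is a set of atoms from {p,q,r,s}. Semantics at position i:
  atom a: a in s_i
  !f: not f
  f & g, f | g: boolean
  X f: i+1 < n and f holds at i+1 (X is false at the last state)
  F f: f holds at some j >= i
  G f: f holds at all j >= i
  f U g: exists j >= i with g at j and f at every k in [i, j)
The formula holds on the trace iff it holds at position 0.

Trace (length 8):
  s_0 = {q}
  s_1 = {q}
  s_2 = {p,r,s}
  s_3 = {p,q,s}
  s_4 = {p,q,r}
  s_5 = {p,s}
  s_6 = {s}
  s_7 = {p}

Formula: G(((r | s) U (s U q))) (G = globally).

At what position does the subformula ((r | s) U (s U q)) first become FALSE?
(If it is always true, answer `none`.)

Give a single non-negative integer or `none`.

Answer: 5

Derivation:
s_0={q}: ((r | s) U (s U q))=True (r | s)=False r=False s=False (s U q)=True q=True
s_1={q}: ((r | s) U (s U q))=True (r | s)=False r=False s=False (s U q)=True q=True
s_2={p,r,s}: ((r | s) U (s U q))=True (r | s)=True r=True s=True (s U q)=True q=False
s_3={p,q,s}: ((r | s) U (s U q))=True (r | s)=True r=False s=True (s U q)=True q=True
s_4={p,q,r}: ((r | s) U (s U q))=True (r | s)=True r=True s=False (s U q)=True q=True
s_5={p,s}: ((r | s) U (s U q))=False (r | s)=True r=False s=True (s U q)=False q=False
s_6={s}: ((r | s) U (s U q))=False (r | s)=True r=False s=True (s U q)=False q=False
s_7={p}: ((r | s) U (s U q))=False (r | s)=False r=False s=False (s U q)=False q=False
G(((r | s) U (s U q))) holds globally = False
First violation at position 5.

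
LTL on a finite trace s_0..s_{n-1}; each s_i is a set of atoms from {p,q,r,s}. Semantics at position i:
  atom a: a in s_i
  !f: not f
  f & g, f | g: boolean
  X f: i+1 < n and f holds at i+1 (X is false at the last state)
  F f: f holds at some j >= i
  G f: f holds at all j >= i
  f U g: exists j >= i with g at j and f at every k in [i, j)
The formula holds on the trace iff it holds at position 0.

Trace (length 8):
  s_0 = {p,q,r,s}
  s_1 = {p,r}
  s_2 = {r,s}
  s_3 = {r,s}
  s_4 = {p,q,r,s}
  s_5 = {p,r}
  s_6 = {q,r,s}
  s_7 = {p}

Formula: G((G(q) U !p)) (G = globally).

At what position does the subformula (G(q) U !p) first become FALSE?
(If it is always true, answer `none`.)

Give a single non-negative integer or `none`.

s_0={p,q,r,s}: (G(q) U !p)=False G(q)=False q=True !p=False p=True
s_1={p,r}: (G(q) U !p)=False G(q)=False q=False !p=False p=True
s_2={r,s}: (G(q) U !p)=True G(q)=False q=False !p=True p=False
s_3={r,s}: (G(q) U !p)=True G(q)=False q=False !p=True p=False
s_4={p,q,r,s}: (G(q) U !p)=False G(q)=False q=True !p=False p=True
s_5={p,r}: (G(q) U !p)=False G(q)=False q=False !p=False p=True
s_6={q,r,s}: (G(q) U !p)=True G(q)=False q=True !p=True p=False
s_7={p}: (G(q) U !p)=False G(q)=False q=False !p=False p=True
G((G(q) U !p)) holds globally = False
First violation at position 0.

Answer: 0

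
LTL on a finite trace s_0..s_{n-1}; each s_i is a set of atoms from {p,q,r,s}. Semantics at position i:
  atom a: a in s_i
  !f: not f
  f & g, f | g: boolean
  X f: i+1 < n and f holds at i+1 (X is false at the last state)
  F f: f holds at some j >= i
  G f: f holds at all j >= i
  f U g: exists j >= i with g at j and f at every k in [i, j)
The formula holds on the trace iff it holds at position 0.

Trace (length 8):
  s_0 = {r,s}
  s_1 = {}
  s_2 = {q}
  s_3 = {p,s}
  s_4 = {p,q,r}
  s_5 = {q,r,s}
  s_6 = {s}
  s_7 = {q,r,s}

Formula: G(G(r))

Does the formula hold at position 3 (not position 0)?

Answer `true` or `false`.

Answer: false

Derivation:
s_0={r,s}: G(G(r))=False G(r)=False r=True
s_1={}: G(G(r))=False G(r)=False r=False
s_2={q}: G(G(r))=False G(r)=False r=False
s_3={p,s}: G(G(r))=False G(r)=False r=False
s_4={p,q,r}: G(G(r))=False G(r)=False r=True
s_5={q,r,s}: G(G(r))=False G(r)=False r=True
s_6={s}: G(G(r))=False G(r)=False r=False
s_7={q,r,s}: G(G(r))=True G(r)=True r=True
Evaluating at position 3: result = False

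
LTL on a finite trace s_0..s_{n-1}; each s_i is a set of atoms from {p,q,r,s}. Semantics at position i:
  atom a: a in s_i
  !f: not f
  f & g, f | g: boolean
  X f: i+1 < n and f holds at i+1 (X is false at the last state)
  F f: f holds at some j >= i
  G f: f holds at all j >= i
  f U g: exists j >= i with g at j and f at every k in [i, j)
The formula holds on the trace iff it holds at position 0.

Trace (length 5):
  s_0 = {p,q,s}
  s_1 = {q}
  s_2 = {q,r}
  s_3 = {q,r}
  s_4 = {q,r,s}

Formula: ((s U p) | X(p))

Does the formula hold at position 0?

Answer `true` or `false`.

Answer: true

Derivation:
s_0={p,q,s}: ((s U p) | X(p))=True (s U p)=True s=True p=True X(p)=False
s_1={q}: ((s U p) | X(p))=False (s U p)=False s=False p=False X(p)=False
s_2={q,r}: ((s U p) | X(p))=False (s U p)=False s=False p=False X(p)=False
s_3={q,r}: ((s U p) | X(p))=False (s U p)=False s=False p=False X(p)=False
s_4={q,r,s}: ((s U p) | X(p))=False (s U p)=False s=True p=False X(p)=False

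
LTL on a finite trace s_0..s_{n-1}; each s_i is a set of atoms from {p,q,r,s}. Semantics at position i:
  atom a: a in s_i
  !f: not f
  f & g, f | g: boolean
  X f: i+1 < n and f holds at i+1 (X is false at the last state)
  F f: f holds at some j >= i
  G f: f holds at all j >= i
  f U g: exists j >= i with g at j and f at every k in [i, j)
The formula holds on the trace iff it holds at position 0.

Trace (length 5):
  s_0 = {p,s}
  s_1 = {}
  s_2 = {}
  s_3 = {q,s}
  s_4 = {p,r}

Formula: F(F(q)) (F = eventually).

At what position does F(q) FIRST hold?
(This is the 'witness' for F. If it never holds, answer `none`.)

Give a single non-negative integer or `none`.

s_0={p,s}: F(q)=True q=False
s_1={}: F(q)=True q=False
s_2={}: F(q)=True q=False
s_3={q,s}: F(q)=True q=True
s_4={p,r}: F(q)=False q=False
F(F(q)) holds; first witness at position 0.

Answer: 0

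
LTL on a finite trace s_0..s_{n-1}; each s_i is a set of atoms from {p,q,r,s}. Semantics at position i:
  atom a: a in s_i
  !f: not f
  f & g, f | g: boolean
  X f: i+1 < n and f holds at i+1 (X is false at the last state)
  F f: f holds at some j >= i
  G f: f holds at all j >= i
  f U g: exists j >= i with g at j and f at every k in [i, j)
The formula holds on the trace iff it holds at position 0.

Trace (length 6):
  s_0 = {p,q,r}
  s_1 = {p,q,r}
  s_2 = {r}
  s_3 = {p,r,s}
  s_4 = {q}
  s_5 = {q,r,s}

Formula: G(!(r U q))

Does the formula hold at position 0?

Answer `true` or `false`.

Answer: false

Derivation:
s_0={p,q,r}: G(!(r U q))=False !(r U q)=False (r U q)=True r=True q=True
s_1={p,q,r}: G(!(r U q))=False !(r U q)=False (r U q)=True r=True q=True
s_2={r}: G(!(r U q))=False !(r U q)=False (r U q)=True r=True q=False
s_3={p,r,s}: G(!(r U q))=False !(r U q)=False (r U q)=True r=True q=False
s_4={q}: G(!(r U q))=False !(r U q)=False (r U q)=True r=False q=True
s_5={q,r,s}: G(!(r U q))=False !(r U q)=False (r U q)=True r=True q=True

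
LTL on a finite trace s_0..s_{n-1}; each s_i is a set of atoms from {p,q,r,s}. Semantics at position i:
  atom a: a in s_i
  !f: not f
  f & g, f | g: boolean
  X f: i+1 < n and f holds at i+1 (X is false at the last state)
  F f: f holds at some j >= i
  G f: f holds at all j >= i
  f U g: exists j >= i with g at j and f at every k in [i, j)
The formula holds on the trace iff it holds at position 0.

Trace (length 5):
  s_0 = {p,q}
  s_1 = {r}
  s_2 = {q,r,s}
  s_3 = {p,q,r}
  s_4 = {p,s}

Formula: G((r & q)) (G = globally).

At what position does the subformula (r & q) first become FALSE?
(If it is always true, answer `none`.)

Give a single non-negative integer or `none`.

Answer: 0

Derivation:
s_0={p,q}: (r & q)=False r=False q=True
s_1={r}: (r & q)=False r=True q=False
s_2={q,r,s}: (r & q)=True r=True q=True
s_3={p,q,r}: (r & q)=True r=True q=True
s_4={p,s}: (r & q)=False r=False q=False
G((r & q)) holds globally = False
First violation at position 0.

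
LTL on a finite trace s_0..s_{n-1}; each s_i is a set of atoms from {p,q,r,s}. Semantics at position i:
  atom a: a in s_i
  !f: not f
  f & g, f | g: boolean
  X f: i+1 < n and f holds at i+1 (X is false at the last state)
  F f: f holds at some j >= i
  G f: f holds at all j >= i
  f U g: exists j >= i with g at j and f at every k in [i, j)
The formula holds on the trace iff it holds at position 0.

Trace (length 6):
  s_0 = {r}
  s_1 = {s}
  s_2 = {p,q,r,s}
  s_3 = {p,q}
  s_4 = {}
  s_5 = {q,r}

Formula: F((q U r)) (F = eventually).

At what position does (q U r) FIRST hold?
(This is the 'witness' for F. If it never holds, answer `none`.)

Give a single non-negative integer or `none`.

Answer: 0

Derivation:
s_0={r}: (q U r)=True q=False r=True
s_1={s}: (q U r)=False q=False r=False
s_2={p,q,r,s}: (q U r)=True q=True r=True
s_3={p,q}: (q U r)=False q=True r=False
s_4={}: (q U r)=False q=False r=False
s_5={q,r}: (q U r)=True q=True r=True
F((q U r)) holds; first witness at position 0.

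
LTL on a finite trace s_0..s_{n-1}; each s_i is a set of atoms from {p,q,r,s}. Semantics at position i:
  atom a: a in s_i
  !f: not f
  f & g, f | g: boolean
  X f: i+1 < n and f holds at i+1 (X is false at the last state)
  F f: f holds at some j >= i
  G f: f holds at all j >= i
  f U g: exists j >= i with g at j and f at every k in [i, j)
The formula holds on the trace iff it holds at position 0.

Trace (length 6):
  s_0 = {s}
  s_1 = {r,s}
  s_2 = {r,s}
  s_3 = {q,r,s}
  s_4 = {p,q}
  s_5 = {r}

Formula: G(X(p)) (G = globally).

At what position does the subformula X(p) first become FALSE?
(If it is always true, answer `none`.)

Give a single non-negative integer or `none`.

Answer: 0

Derivation:
s_0={s}: X(p)=False p=False
s_1={r,s}: X(p)=False p=False
s_2={r,s}: X(p)=False p=False
s_3={q,r,s}: X(p)=True p=False
s_4={p,q}: X(p)=False p=True
s_5={r}: X(p)=False p=False
G(X(p)) holds globally = False
First violation at position 0.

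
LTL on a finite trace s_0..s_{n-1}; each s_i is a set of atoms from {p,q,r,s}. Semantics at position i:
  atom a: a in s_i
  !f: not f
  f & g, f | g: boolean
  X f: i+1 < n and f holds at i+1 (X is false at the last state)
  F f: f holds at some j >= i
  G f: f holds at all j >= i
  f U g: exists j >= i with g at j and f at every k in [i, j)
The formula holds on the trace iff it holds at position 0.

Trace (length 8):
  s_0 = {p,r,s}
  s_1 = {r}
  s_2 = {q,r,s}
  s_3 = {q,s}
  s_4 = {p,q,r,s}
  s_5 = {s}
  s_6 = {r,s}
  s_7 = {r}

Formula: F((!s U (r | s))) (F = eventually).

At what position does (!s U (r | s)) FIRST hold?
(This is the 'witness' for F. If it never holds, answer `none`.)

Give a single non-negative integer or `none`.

Answer: 0

Derivation:
s_0={p,r,s}: (!s U (r | s))=True !s=False s=True (r | s)=True r=True
s_1={r}: (!s U (r | s))=True !s=True s=False (r | s)=True r=True
s_2={q,r,s}: (!s U (r | s))=True !s=False s=True (r | s)=True r=True
s_3={q,s}: (!s U (r | s))=True !s=False s=True (r | s)=True r=False
s_4={p,q,r,s}: (!s U (r | s))=True !s=False s=True (r | s)=True r=True
s_5={s}: (!s U (r | s))=True !s=False s=True (r | s)=True r=False
s_6={r,s}: (!s U (r | s))=True !s=False s=True (r | s)=True r=True
s_7={r}: (!s U (r | s))=True !s=True s=False (r | s)=True r=True
F((!s U (r | s))) holds; first witness at position 0.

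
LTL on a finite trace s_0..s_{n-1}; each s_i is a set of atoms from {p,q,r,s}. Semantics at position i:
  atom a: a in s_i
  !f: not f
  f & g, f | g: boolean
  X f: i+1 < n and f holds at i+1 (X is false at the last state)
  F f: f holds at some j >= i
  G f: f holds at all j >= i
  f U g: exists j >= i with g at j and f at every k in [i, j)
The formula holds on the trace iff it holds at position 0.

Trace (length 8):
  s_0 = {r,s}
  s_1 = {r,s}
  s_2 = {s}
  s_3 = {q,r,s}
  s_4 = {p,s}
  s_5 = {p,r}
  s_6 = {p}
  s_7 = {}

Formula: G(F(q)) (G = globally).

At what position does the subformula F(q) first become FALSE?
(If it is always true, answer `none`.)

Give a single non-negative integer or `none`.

s_0={r,s}: F(q)=True q=False
s_1={r,s}: F(q)=True q=False
s_2={s}: F(q)=True q=False
s_3={q,r,s}: F(q)=True q=True
s_4={p,s}: F(q)=False q=False
s_5={p,r}: F(q)=False q=False
s_6={p}: F(q)=False q=False
s_7={}: F(q)=False q=False
G(F(q)) holds globally = False
First violation at position 4.

Answer: 4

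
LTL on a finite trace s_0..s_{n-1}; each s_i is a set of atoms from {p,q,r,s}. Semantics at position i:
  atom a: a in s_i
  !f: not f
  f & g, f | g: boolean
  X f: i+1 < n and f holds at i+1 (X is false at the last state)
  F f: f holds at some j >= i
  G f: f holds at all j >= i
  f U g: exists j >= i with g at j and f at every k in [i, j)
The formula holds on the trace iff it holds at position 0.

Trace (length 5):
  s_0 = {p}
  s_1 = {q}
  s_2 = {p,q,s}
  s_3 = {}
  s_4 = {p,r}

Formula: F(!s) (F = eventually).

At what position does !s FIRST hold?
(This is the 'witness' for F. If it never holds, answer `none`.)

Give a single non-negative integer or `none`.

s_0={p}: !s=True s=False
s_1={q}: !s=True s=False
s_2={p,q,s}: !s=False s=True
s_3={}: !s=True s=False
s_4={p,r}: !s=True s=False
F(!s) holds; first witness at position 0.

Answer: 0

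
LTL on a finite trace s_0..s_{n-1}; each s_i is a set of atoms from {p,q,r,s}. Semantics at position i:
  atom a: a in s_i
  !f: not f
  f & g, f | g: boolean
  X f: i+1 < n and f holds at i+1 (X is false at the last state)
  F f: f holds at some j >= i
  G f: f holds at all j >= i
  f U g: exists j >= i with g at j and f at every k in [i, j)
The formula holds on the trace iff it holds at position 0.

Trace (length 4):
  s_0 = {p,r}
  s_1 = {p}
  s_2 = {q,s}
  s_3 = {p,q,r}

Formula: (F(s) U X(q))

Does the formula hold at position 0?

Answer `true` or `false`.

s_0={p,r}: (F(s) U X(q))=True F(s)=True s=False X(q)=False q=False
s_1={p}: (F(s) U X(q))=True F(s)=True s=False X(q)=True q=False
s_2={q,s}: (F(s) U X(q))=True F(s)=True s=True X(q)=True q=True
s_3={p,q,r}: (F(s) U X(q))=False F(s)=False s=False X(q)=False q=True

Answer: true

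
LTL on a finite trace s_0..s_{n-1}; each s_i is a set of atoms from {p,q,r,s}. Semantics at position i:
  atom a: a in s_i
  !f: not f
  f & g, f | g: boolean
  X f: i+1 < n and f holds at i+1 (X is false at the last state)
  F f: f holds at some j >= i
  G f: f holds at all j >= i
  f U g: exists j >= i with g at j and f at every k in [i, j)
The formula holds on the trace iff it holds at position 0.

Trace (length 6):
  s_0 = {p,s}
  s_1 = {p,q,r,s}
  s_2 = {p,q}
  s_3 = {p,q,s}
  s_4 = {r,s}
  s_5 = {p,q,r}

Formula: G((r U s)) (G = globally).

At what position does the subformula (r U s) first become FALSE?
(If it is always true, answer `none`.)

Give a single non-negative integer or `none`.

Answer: 2

Derivation:
s_0={p,s}: (r U s)=True r=False s=True
s_1={p,q,r,s}: (r U s)=True r=True s=True
s_2={p,q}: (r U s)=False r=False s=False
s_3={p,q,s}: (r U s)=True r=False s=True
s_4={r,s}: (r U s)=True r=True s=True
s_5={p,q,r}: (r U s)=False r=True s=False
G((r U s)) holds globally = False
First violation at position 2.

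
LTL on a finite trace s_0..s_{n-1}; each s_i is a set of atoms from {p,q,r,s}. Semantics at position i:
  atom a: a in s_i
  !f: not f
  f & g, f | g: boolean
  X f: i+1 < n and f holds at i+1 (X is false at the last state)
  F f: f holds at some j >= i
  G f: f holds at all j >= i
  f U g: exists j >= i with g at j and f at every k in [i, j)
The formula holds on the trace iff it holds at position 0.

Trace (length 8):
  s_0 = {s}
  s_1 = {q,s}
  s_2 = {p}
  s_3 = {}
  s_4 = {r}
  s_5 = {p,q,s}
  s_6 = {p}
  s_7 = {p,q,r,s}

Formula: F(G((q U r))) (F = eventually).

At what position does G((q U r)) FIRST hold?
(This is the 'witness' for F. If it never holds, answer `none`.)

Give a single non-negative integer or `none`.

s_0={s}: G((q U r))=False (q U r)=False q=False r=False
s_1={q,s}: G((q U r))=False (q U r)=False q=True r=False
s_2={p}: G((q U r))=False (q U r)=False q=False r=False
s_3={}: G((q U r))=False (q U r)=False q=False r=False
s_4={r}: G((q U r))=False (q U r)=True q=False r=True
s_5={p,q,s}: G((q U r))=False (q U r)=False q=True r=False
s_6={p}: G((q U r))=False (q U r)=False q=False r=False
s_7={p,q,r,s}: G((q U r))=True (q U r)=True q=True r=True
F(G((q U r))) holds; first witness at position 7.

Answer: 7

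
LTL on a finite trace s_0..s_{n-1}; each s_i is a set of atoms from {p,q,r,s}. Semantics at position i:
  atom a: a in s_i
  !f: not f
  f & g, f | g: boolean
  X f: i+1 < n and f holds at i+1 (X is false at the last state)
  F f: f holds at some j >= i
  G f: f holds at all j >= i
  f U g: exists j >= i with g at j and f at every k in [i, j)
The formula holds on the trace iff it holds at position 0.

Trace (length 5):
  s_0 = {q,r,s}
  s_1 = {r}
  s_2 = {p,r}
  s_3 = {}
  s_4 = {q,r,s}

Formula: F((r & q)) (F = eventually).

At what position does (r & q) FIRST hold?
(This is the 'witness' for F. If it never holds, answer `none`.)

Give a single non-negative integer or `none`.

s_0={q,r,s}: (r & q)=True r=True q=True
s_1={r}: (r & q)=False r=True q=False
s_2={p,r}: (r & q)=False r=True q=False
s_3={}: (r & q)=False r=False q=False
s_4={q,r,s}: (r & q)=True r=True q=True
F((r & q)) holds; first witness at position 0.

Answer: 0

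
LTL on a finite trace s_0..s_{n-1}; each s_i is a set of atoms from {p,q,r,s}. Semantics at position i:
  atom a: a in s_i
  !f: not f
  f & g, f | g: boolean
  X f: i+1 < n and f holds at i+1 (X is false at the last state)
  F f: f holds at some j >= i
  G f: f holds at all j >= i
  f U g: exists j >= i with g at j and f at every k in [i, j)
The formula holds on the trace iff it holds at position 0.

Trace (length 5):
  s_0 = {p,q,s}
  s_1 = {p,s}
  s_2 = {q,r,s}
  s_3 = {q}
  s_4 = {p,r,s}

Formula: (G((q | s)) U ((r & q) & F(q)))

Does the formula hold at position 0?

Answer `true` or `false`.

Answer: true

Derivation:
s_0={p,q,s}: (G((q | s)) U ((r & q) & F(q)))=True G((q | s))=True (q | s)=True q=True s=True ((r & q) & F(q))=False (r & q)=False r=False F(q)=True
s_1={p,s}: (G((q | s)) U ((r & q) & F(q)))=True G((q | s))=True (q | s)=True q=False s=True ((r & q) & F(q))=False (r & q)=False r=False F(q)=True
s_2={q,r,s}: (G((q | s)) U ((r & q) & F(q)))=True G((q | s))=True (q | s)=True q=True s=True ((r & q) & F(q))=True (r & q)=True r=True F(q)=True
s_3={q}: (G((q | s)) U ((r & q) & F(q)))=False G((q | s))=True (q | s)=True q=True s=False ((r & q) & F(q))=False (r & q)=False r=False F(q)=True
s_4={p,r,s}: (G((q | s)) U ((r & q) & F(q)))=False G((q | s))=True (q | s)=True q=False s=True ((r & q) & F(q))=False (r & q)=False r=True F(q)=False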